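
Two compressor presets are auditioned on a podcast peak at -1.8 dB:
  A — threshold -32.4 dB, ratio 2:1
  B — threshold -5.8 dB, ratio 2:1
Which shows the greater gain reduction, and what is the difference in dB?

A, by 13.3 dB

A: 30.6 dB over, compressed to 15.3 dB over, so 15.3 dB of GR.
B: 4 dB over, compressed to 2 dB over, so 2 dB of GR.
A applies 13.3 dB more gain reduction.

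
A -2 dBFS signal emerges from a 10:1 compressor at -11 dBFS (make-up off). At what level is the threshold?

-12 dBFS

Let T be the threshold. Output overshoot = (input overshoot)/R, so -11 − T = (-2 − T)/10.
10·(-11 − T) = -2 − T → 9·T = -110 − (-2) = -108.
T = -108/9 = -12 dBFS.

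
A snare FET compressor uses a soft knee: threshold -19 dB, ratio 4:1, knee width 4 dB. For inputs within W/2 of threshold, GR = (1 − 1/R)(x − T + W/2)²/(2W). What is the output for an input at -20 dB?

x − T + W/2 = -20 − (-19) + 2 = 1.
GR = (1 − 1/4) × 1² / 8 = 0.75 × 1 / 8 = 0.09375 dB.
Output = -20 − 0.09375 = -20.09375 dB.

-20.09375 dB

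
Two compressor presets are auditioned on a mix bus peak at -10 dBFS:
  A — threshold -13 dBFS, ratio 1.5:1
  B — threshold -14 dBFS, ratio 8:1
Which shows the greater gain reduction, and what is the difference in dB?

A: 3 dB over, compressed to 2 dB over, so 1 dB of GR.
B: 4 dB over, compressed to 0.5 dB over, so 3.5 dB of GR.
B applies 2.5 dB more gain reduction.

B, by 2.5 dB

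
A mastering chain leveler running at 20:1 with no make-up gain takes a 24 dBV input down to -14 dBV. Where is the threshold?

Gain reduction = 24 − (-14) = 38 dB; output overshoot = GR / (R − 1) = 38 / 19 = 2 dB.
Threshold = output − output overshoot = -14 − 2 = -16 dBV.

-16 dBV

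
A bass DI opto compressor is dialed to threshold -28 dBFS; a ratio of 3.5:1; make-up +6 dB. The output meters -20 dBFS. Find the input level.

Before make-up, the level was -20 − 6 = -26 dBFS.
That's 2 dB above the -28 dBFS threshold.
Input overshoot = R × output overshoot = 7 dB → input = -28 + 7 = -21 dBFS.

-21 dBFS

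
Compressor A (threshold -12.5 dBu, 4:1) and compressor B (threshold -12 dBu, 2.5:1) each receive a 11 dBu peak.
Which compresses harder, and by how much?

A, by 3.825 dB

A: GR = 23.5 − 23.5/4 = 17.625 dB.
B: GR = 23 − 23/2.5 = 13.8 dB.
A reduces 3.825 dB more.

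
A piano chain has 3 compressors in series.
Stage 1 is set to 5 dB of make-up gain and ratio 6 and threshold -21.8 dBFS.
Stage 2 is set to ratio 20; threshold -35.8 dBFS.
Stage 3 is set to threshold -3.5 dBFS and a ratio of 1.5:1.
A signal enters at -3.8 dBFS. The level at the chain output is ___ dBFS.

Stage 1: -3.8 dBFS is 18 dB over -21.8 dBFS; at 6:1 that becomes 3 dB over, giving -18.8 dBFS; +5 dB make-up → -13.8 dBFS.
Stage 2: 22 dB above -35.8 dBFS, reduced 20:1 to 1.1 dB above → -34.7 dBFS.
Stage 3: -34.7 dBFS is at or below the -3.5 dBFS threshold — no compression; output -34.7 dBFS.

-34.7 dBFS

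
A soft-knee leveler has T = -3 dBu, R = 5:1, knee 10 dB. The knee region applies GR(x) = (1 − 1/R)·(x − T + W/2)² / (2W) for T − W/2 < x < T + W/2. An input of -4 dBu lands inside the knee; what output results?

x − T + W/2 = -4 − (-3) + 5 = 4.
GR = (1 − 1/5) × 4² / 20 = 0.8 × 16 / 20 = 0.64 dB.
Output = -4 − 0.64 = -4.64 dBu.

-4.64 dBu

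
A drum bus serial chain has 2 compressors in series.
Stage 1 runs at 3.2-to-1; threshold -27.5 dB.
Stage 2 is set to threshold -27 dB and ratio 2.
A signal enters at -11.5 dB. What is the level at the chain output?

-24.75 dB

Stage 1: -11.5 dB is 16 dB over -27.5 dB; at 3.2:1 that becomes 5 dB over, giving -22.5 dB.
Stage 2: 4.5 dB above -27 dB, reduced 2:1 to 2.25 dB above → -24.75 dB.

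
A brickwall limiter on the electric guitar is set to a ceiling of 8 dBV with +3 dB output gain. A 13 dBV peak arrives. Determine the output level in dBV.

11 dBV

At ∞:1, everything above 8 dBV is held at the ceiling.
Output gain then adds 3 dB: 8 + 3 = 11 dBV.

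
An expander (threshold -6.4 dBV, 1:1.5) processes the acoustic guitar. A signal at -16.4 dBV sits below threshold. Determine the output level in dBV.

-21.4 dBV

The input is 10 dB below the -6.4 dBV threshold.
A 1:1.5 expander multiplies undershoot by 1.5: 10 × 1.5 = 15 dB below threshold.
Output = -6.4 − 15 = -21.4 dBV.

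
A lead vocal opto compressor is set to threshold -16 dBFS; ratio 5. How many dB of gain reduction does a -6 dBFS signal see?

The signal is 10 dB above threshold.
At 5:1, output sits 10/5 = 2 dB above threshold.
GR = overshoot in − overshoot out = 10 − 2 = 8 dB.

8 dB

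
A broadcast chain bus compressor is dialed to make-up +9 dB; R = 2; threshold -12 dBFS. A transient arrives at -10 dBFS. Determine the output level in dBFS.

-2 dBFS

The input is 2 dB above the -12 dBFS threshold.
The 2 dB excess becomes 1 dB after 2:1 reduction.
That puts the output at -11 dBFS; make-up adds 9 dB, giving -2 dBFS.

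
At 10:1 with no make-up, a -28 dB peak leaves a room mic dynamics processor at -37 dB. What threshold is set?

-38 dB

Gain reduction = -28 − (-37) = 9 dB; output overshoot = GR / (R − 1) = 9 / 9 = 1 dB.
Threshold = output − output overshoot = -37 − 1 = -38 dB.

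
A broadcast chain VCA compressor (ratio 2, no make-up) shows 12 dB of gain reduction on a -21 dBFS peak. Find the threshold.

-45 dBFS

Let T be the threshold. Output overshoot = (input overshoot)/R, so -33 − T = (-21 − T)/2.
2·(-33 − T) = -21 − T → 1·T = -66 − (-21) = -45.
T = -45/1 = -45 dBFS.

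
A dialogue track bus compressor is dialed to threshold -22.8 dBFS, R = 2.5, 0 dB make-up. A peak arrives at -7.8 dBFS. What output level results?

The input is 15 dB above the -22.8 dBFS threshold.
2.5:1 compression reduces that to 15/2.5 = 6 dB over.
So the level is -22.8 + 6 = -16.8 dBFS.

-16.8 dBFS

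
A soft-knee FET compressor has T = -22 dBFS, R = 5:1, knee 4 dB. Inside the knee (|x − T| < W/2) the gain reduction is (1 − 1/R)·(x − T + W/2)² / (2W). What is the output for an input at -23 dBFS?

x − T + W/2 = -23 − (-22) + 2 = 1.
GR = (1 − 1/5) × 1² / 8 = 0.8 × 1 / 8 = 0.1 dB.
Output = -23 − 0.1 = -23.1 dBFS.

-23.1 dBFS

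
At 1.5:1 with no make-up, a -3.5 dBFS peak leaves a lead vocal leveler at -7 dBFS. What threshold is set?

Let T be the threshold. Output overshoot = (input overshoot)/R, so -7 − T = (-3.5 − T)/1.5.
1.5·(-7 − T) = -3.5 − T → 0.5·T = -10.5 − (-3.5) = -7.
T = -7/0.5 = -14 dBFS.

-14 dBFS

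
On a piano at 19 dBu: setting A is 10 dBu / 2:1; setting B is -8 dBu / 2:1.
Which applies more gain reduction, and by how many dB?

B, by 9 dB

A: GR = 9 − 9/2 = 4.5 dB.
B: GR = 27 − 27/2 = 13.5 dB.
B applies 9 dB more gain reduction.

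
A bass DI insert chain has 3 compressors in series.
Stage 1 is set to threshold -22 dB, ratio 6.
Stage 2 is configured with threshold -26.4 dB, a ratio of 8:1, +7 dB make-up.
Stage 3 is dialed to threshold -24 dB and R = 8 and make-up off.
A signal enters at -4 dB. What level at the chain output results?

Stage 1: overshoot 18 dB → 18/6 = 3 dB → -19 dB.
Stage 2: 7.4 dB above -26.4 dB, reduced 8:1 to 0.925 dB above → -25.475 dB; +7 dB make-up → -18.475 dB.
Stage 3: 5.525 dB above -24 dB, reduced 8:1 to 0.690625 dB above → -23.309375 dB.

-23.309375 dB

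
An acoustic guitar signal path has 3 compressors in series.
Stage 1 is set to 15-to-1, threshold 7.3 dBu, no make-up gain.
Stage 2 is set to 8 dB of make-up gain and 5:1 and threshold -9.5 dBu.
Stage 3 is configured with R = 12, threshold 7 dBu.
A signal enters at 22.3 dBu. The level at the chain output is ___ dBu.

Stage 1: 22.3 dBu is 15 dB over 7.3 dBu; at 15:1 that becomes 1 dB over, giving 8.3 dBu.
Stage 2: 17.8 dB above -9.5 dBu, reduced 5:1 to 3.56 dB above → -5.94 dBu; +8 dB make-up → 2.06 dBu.
Stage 3: 2.06 dBu is at or below the 7 dBu threshold — no compression; output 2.06 dBu.

2.06 dBu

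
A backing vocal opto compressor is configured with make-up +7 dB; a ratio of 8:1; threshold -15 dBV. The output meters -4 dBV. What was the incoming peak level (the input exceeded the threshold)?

Before make-up, the level was -4 − 7 = -11 dBV.
Post-compression overshoot = -11 − (-15) = 4 dB.
Undo the ratio: input overshoot = 4 × 8 = 32 dB, giving input = 17 dBV.

17 dBV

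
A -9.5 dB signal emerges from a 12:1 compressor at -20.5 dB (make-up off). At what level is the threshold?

-21.5 dB

Gain reduction = -9.5 − (-20.5) = 11 dB; output overshoot = GR / (R − 1) = 11 / 11 = 1 dB.
Threshold = output − output overshoot = -20.5 − 1 = -21.5 dB.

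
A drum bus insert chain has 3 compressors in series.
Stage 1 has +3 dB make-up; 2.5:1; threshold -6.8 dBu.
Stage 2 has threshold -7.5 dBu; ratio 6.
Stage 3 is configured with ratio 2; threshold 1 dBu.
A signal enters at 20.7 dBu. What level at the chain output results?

Stage 1: 27.5 dB above -6.8 dBu, reduced 2.5:1 to 11 dB above → 4.2 dBu; +3 dB make-up → 7.2 dBu.
Stage 2: 7.2 dBu is 14.7 dB over -7.5 dBu; at 6:1 that becomes 2.45 dB over, giving -5.05 dBu.
Stage 3: -5.05 dBu ≤ 1 dBu, so stage 3 doesn't engage; output -5.05 dBu.

-5.05 dBu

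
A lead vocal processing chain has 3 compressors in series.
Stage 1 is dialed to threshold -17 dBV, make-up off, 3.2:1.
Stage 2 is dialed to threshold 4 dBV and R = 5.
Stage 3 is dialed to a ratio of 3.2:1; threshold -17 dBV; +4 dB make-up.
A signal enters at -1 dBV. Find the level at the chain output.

-11.4375 dBV

Stage 1: overshoot 16 dB → 16/3.2 = 5 dB → -12 dBV.
Stage 2: -12 dBV ≤ 4 dBV, so stage 2 doesn't engage; output -12 dBV.
Stage 3: 5 dB above -17 dBV, reduced 3.2:1 to 1.5625 dB above → -15.4375 dBV; +4 dB make-up → -11.4375 dBV.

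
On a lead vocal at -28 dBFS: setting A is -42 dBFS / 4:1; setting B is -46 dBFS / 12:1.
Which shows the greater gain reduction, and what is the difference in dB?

B, by 6 dB

A: overshoot 14 dB → output overshoot 3.5 dB → GR 10.5 dB.
B: overshoot 18 dB → output overshoot 1.5 dB → GR 16.5 dB.
B applies 6 dB more gain reduction.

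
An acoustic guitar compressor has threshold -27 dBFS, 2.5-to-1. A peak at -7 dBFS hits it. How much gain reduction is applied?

The signal is 20 dB above threshold.
At 2.5:1, output sits 20/2.5 = 8 dB above threshold.
So the signal is attenuated by 20 − 8 = 12 dB.

12 dB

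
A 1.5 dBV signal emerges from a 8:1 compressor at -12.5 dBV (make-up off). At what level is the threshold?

Let T be the threshold. Output overshoot = (input overshoot)/R, so -12.5 − T = (1.5 − T)/8.
8·(-12.5 − T) = 1.5 − T → 7·T = -100 − 1.5 = -101.5.
T = -101.5/7 = -14.5 dBV.

-14.5 dBV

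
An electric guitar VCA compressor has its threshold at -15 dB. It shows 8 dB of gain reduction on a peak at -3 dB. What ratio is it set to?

3:1

Input overshoot = -3 − (-15) = 12 dB.
Output overshoot = 12 − 8 = 4 dB.
Ratio = input overshoot / output overshoot = 12 / 4 = 3.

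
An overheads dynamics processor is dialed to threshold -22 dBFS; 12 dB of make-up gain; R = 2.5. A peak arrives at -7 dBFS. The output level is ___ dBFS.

The input is 15 dB above the -22 dBFS threshold.
At 2.5:1 the overshoot is divided by 2.5, leaving 6 dB above threshold.
So the level is -22 + 6 = -16 dBFS; make-up adds 12 dB, giving -4 dBFS.

-4 dBFS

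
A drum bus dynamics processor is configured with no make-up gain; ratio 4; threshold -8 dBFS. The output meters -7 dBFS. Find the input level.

-4 dBFS

The compressed level sits -7 − (-8) = 1 dB over threshold.
Undo the ratio: input overshoot = 1 × 4 = 4 dB, giving input = -4 dBFS.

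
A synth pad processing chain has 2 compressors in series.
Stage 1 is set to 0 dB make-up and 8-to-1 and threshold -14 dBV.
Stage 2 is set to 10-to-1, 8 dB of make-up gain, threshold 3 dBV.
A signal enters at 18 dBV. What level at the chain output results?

-2 dBV

Stage 1: overshoot 32 dB → 32/8 = 4 dB → -10 dBV.
Stage 2: -10 dBV ≤ 3 dBV, so stage 2 doesn't engage; make-up brings it to -2 dBV.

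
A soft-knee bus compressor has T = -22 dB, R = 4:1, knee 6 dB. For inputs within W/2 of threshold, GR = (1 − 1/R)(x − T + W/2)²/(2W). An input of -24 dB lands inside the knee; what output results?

-24.0625 dB

x − T + W/2 = -24 − (-22) + 3 = 1.
GR = (1 − 1/4) × 1² / 12 = 0.75 × 1 / 12 = 0.0625 dB.
Output = -24 − 0.0625 = -24.0625 dB.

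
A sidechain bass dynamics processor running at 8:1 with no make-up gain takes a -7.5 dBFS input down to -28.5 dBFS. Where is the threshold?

Input is 24 dB above T (since output overshoot × R = input overshoot: (-28.5 − T)·8 = -7.5 − T gives T = -31.5 dBFS).
Check: -31.5 + (-7.5 − (-31.5))/8 = -31.5 + 3 = -28.5 dBFS. ✓

-31.5 dBFS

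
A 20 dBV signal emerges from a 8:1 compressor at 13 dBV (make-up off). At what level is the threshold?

Input is 8 dB above T (since output overshoot × R = input overshoot: (13 − T)·8 = 20 − T gives T = 12 dBV).
Check: 12 + (20 − 12)/8 = 12 + 1 = 13 dBV. ✓

12 dBV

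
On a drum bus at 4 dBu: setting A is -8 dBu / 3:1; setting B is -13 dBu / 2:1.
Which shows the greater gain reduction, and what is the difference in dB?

A: 12 dB over, compressed to 4 dB over, so 8 dB of GR.
B: 17 dB over, compressed to 8.5 dB over, so 8.5 dB of GR.
Difference: 0.5 dB in favour of B.

B, by 0.5 dB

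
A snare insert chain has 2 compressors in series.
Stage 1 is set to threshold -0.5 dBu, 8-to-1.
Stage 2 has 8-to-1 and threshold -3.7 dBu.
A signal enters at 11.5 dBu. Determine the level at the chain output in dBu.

Stage 1: overshoot 12 dB → 12/8 = 1.5 dB → 1 dBu.
Stage 2: overshoot 4.7 dB → 4.7/8 = 0.5875 dB → -3.1125 dBu.

-3.1125 dBu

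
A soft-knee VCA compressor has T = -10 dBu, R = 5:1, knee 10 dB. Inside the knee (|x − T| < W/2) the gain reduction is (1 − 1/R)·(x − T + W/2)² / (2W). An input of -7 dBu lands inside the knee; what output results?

-9.56 dBu

x − T + W/2 = -7 − (-10) + 5 = 8.
GR = (1 − 1/5) × 8² / 20 = 0.8 × 64 / 20 = 2.56 dB.
Output = -7 − 2.56 = -9.56 dBu.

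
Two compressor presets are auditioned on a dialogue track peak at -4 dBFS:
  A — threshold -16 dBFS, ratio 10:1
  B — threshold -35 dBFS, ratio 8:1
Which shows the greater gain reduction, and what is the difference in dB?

B, by 16.325 dB

A: 12 dB over, compressed to 1.2 dB over, so 10.8 dB of GR.
B: 31 dB over, compressed to 3.875 dB over, so 27.125 dB of GR.
B reduces 16.325 dB more.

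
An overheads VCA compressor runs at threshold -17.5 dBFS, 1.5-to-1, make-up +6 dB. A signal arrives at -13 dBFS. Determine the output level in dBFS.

-8.5 dBFS

Overshoot: -13 − (-17.5) = 4.5 dB.
At 1.5:1 the overshoot is divided by 1.5, leaving 3 dB above threshold.
So the level is -17.5 + 3 = -14.5 dBFS; make-up adds 6 dB, giving -8.5 dBFS.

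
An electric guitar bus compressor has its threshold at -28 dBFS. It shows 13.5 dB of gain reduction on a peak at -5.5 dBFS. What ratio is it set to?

2.5:1

Input overshoot = -5.5 − (-28) = 22.5 dB.
Output overshoot = 22.5 − 13.5 = 9 dB.
Ratio = input overshoot / output overshoot = 22.5 / 9 = 2.5.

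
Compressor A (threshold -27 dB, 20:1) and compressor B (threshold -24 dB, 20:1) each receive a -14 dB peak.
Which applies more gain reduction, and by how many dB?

A, by 2.85 dB

A: 13 dB over, compressed to 0.65 dB over, so 12.35 dB of GR.
B: 10 dB over, compressed to 0.5 dB over, so 9.5 dB of GR.
A applies 2.85 dB more gain reduction.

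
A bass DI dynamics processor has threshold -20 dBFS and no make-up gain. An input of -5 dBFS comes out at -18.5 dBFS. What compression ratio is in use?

Input overshoot = -5 − (-20) = 15 dB; output overshoot = -18.5 − (-20) = 1.5 dB.
Ratio = 15 / 1.5 = 10.

10:1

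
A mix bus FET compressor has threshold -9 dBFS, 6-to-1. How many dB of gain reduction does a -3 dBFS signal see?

-3 dBFS exceeds the threshold by 6 dB.
A 6:1 ratio leaves 1 dB of that excess.
So the signal is attenuated by 6 − 1 = 5 dB.

5 dB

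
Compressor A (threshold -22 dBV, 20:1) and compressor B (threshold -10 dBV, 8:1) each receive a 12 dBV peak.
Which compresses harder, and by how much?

A: 34 dB over, compressed to 1.7 dB over, so 32.3 dB of GR.
B: 22 dB over, compressed to 2.75 dB over, so 19.25 dB of GR.
A applies 13.05 dB more gain reduction.

A, by 13.05 dB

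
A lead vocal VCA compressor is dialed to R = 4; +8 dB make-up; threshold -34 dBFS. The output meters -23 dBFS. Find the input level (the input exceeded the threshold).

-22 dBFS

Stripping the +8 dB make-up gives -31 dBFS at the gain stage.
That's 3 dB above the -34 dBFS threshold.
Undo the ratio: input overshoot = 3 × 4 = 12 dB, giving input = -22 dBFS.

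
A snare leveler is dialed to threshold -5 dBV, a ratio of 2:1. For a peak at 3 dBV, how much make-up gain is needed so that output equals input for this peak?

The peak compresses to -5 + 8/2 = -1 dBV.
To reach 3 dBV requires 3 − (-1) = 4 dB of make-up.

4 dB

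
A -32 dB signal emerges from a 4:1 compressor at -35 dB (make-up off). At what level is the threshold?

Input is 4 dB above T (since output overshoot × R = input overshoot: (-35 − T)·4 = -32 − T gives T = -36 dB).
Check: -36 + (-32 − (-36))/4 = -36 + 1 = -35 dB. ✓

-36 dB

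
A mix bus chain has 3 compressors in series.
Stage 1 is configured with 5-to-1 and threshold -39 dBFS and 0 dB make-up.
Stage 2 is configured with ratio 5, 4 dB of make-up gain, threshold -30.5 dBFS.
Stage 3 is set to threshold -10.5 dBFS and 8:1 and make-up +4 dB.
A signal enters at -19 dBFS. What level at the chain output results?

-27 dBFS

Stage 1: overshoot 20 dB → 20/5 = 4 dB → -35 dBFS.
Stage 2: below threshold (-35 ≤ -30.5); passes unchanged; make-up brings it to -31 dBFS.
Stage 3: -31 dBFS ≤ -10.5 dBFS, so stage 3 doesn't engage; make-up brings it to -27 dBFS.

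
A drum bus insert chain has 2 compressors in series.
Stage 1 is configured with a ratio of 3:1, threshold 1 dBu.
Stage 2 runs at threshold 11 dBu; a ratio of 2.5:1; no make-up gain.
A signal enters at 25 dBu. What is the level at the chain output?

9 dBu

Stage 1: 25 dBu is 24 dB over 1 dBu; at 3:1 that becomes 8 dB over, giving 9 dBu.
Stage 2: below threshold (9 ≤ 11); passes unchanged; output 9 dBu.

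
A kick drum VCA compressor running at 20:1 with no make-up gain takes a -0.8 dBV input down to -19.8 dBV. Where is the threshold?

Gain reduction = -0.8 − (-19.8) = 19 dB; output overshoot = GR / (R − 1) = 19 / 19 = 1 dB.
Threshold = output − output overshoot = -19.8 − 1 = -20.8 dBV.

-20.8 dBV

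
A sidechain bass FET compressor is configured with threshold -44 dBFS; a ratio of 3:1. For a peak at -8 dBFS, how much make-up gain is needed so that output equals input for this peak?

Without make-up, output = threshold + overshoot/3 = -44 + 12 = -32 dBFS.
Gap to target: 24 dB.

24 dB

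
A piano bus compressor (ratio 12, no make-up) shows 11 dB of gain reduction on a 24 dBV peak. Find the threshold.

Input is 12 dB above T (since output overshoot × R = input overshoot: (13 − T)·12 = 24 − T gives T = 12 dBV).
Check: 12 + (24 − 12)/12 = 12 + 1 = 13 dBV. ✓

12 dBV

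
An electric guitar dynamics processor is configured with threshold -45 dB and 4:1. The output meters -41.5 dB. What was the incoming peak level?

-31 dB

That's 3.5 dB above the -45 dB threshold.
Input overshoot = R × output overshoot = 14 dB → input = -45 + 14 = -31 dB.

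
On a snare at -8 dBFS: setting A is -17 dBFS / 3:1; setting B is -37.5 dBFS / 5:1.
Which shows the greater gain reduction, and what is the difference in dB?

B, by 17.6 dB

A: 9 dB over, compressed to 3 dB over, so 6 dB of GR.
B: 29.5 dB over, compressed to 5.9 dB over, so 23.6 dB of GR.
Difference: 17.6 dB in favour of B.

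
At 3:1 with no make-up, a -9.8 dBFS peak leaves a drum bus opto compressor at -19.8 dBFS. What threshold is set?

Gain reduction = -9.8 − (-19.8) = 10 dB; output overshoot = GR / (R − 1) = 10 / 2 = 5 dB.
Threshold = output − output overshoot = -19.8 − 5 = -24.8 dBFS.

-24.8 dBFS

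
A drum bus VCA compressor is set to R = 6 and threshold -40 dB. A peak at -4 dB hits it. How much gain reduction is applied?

The signal is 36 dB above threshold.
A 6:1 ratio leaves 6 dB of that excess.
So the signal is attenuated by 36 − 6 = 30 dB.

30 dB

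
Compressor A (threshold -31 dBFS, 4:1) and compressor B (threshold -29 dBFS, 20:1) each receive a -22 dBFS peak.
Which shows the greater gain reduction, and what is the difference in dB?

A, by 0.1 dB

A: overshoot 9 dB → output overshoot 2.25 dB → GR 6.75 dB.
B: overshoot 7 dB → output overshoot 0.35 dB → GR 6.65 dB.
Difference: 0.1 dB in favour of A.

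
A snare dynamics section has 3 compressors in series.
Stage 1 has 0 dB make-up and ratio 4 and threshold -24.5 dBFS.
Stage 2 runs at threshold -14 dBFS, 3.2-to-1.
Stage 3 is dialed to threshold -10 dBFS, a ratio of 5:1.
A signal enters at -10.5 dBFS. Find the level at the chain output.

-21 dBFS

Stage 1: -10.5 dBFS is 14 dB over -24.5 dBFS; at 4:1 that becomes 3.5 dB over, giving -21 dBFS.
Stage 2: -21 dBFS is at or below the -14 dBFS threshold — no compression; output -21 dBFS.
Stage 3: -21 dBFS is at or below the -10 dBFS threshold — no compression; output -21 dBFS.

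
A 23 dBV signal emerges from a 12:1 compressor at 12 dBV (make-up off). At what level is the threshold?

11 dBV

Let T be the threshold. Output overshoot = (input overshoot)/R, so 12 − T = (23 − T)/12.
12·(12 − T) = 23 − T → 11·T = 144 − 23 = 121.
T = 121/11 = 11 dBV.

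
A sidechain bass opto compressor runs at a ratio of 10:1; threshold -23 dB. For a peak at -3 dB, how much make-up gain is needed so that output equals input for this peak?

Overshoot 20 dB → 20/10 = 2 dB after compression, so the compressed level is -23 + 2 = -21 dB.
Make-up = target − compressed = -3 − (-21) = 18 dB.

18 dB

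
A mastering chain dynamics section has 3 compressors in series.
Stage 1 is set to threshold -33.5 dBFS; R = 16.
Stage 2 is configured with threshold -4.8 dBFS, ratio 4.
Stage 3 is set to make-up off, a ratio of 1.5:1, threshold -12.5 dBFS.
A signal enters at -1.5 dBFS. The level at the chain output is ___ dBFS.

-31.5 dBFS

Stage 1: overshoot 32 dB → 32/16 = 2 dB → -31.5 dBFS.
Stage 2: below threshold (-31.5 ≤ -4.8); passes unchanged; output -31.5 dBFS.
Stage 3: -31.5 dBFS is at or below the -12.5 dBFS threshold — no compression; output -31.5 dBFS.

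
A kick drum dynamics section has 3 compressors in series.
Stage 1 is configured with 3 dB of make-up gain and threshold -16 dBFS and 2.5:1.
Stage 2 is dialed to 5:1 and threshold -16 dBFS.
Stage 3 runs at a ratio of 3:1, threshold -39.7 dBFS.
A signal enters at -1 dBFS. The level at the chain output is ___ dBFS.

Stage 1: overshoot 15 dB → 15/2.5 = 6 dB → -10 dBFS; +3 dB make-up → -7 dBFS.
Stage 2: 9 dB above -16 dBFS, reduced 5:1 to 1.8 dB above → -14.2 dBFS.
Stage 3: -14.2 dBFS is 25.5 dB over -39.7 dBFS; at 3:1 that becomes 8.5 dB over, giving -31.2 dBFS.

-31.2 dBFS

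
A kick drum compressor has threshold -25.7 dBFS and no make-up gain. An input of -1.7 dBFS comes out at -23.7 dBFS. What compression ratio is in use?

12:1

Input overshoot = -1.7 − (-25.7) = 24 dB; output overshoot = -23.7 − (-25.7) = 2 dB.
Ratio = 24 / 2 = 12.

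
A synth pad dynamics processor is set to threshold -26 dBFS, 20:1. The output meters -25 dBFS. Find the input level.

The compressed level sits -25 − (-26) = 1 dB over threshold.
Input overshoot = R × output overshoot = 20 dB → input = -26 + 20 = -6 dBFS.

-6 dBFS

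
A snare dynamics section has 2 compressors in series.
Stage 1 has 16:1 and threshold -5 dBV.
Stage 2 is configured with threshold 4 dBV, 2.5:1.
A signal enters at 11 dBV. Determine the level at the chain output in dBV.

-4 dBV

Stage 1: 16 dB above -5 dBV, reduced 16:1 to 1 dB above → -4 dBV.
Stage 2: -4 dBV is at or below the 4 dBV threshold — no compression; output -4 dBV.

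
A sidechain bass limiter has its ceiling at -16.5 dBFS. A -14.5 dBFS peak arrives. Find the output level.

-16.5 dBFS

At ∞:1, everything above -16.5 dBFS is held at the ceiling.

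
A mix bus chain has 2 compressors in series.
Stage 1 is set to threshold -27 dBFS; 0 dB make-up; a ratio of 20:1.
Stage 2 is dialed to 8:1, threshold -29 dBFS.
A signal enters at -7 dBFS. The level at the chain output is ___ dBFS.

-28.625 dBFS

Stage 1: 20 dB above -27 dBFS, reduced 20:1 to 1 dB above → -26 dBFS.
Stage 2: -26 dBFS is 3 dB over -29 dBFS; at 8:1 that becomes 0.375 dB over, giving -28.625 dBFS.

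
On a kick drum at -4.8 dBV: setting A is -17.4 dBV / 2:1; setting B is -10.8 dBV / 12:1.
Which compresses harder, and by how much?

A, by 0.8 dB

A: overshoot 12.6 dB → output overshoot 6.3 dB → GR 6.3 dB.
B: overshoot 6 dB → output overshoot 0.5 dB → GR 5.5 dB.
A applies 0.8 dB more gain reduction.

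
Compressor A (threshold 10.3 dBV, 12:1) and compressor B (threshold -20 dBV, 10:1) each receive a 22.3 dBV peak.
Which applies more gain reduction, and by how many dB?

B, by 27.07 dB

A: GR = 12 − 12/12 = 11 dB.
B: GR = 42.3 − 42.3/10 = 38.07 dB.
Difference: 27.07 dB in favour of B.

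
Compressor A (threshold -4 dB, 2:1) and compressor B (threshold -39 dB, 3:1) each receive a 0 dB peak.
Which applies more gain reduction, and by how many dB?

B, by 24 dB

A: GR = 4 − 4/2 = 2 dB.
B: GR = 39 − 39/3 = 26 dB.
B applies 24 dB more gain reduction.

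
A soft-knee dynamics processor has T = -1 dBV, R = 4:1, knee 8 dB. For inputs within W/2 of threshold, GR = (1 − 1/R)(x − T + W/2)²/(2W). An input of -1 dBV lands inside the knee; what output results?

x − T + W/2 = -1 − (-1) + 4 = 4.
GR = (1 − 1/4) × 4² / 16 = 0.75 × 16 / 16 = 0.75 dB.
Output = -1 − 0.75 = -1.75 dBV.

-1.75 dBV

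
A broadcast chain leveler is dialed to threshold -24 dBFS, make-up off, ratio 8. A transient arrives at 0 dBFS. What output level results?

-21 dBFS

0 dBFS sits 24 dB over threshold.
8:1 compression reduces that to 24/8 = 3 dB over.
That puts the output at -21 dBFS.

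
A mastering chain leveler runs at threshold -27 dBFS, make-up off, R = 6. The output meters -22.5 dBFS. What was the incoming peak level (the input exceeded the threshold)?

0 dBFS

That's 4.5 dB above the -27 dBFS threshold.
Undo the ratio: input overshoot = 4.5 × 6 = 27 dB, giving input = 0 dBFS.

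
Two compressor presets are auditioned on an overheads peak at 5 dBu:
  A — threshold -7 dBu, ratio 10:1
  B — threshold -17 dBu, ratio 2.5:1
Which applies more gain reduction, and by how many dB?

A: GR = 12 − 12/10 = 10.8 dB.
B: GR = 22 − 22/2.5 = 13.2 dB.
B applies 2.4 dB more gain reduction.

B, by 2.4 dB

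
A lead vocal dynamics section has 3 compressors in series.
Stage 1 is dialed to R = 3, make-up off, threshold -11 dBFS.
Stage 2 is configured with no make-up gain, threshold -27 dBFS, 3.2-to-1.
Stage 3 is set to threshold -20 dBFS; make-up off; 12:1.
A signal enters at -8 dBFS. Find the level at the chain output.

Stage 1: -8 dBFS is 3 dB over -11 dBFS; at 3:1 that becomes 1 dB over, giving -10 dBFS.
Stage 2: 17 dB above -27 dBFS, reduced 3.2:1 to 5.3125 dB above → -21.6875 dBFS.
Stage 3: below threshold (-21.6875 ≤ -20); passes unchanged; output -21.6875 dBFS.

-21.6875 dBFS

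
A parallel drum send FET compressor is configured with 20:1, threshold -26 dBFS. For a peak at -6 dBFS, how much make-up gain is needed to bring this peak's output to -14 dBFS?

Without make-up, output = threshold + overshoot/20 = -26 + 1 = -25 dBFS.
Gap to target: 11 dB.

11 dB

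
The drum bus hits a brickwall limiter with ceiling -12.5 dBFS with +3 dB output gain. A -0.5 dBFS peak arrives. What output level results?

A brickwall limiter is an ∞:1 compressor: any input above the ceiling is clamped to -12.5 dBFS.
Output gain then adds 3 dB: -12.5 + 3 = -9.5 dBFS.

-9.5 dBFS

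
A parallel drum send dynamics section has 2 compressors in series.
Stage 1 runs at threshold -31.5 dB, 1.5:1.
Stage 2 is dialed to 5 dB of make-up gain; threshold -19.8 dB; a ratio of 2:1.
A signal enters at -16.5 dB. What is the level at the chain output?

Stage 1: 15 dB above -31.5 dB, reduced 1.5:1 to 10 dB above → -21.5 dB.
Stage 2: -21.5 dB is at or below the -19.8 dB threshold — no compression; make-up brings it to -16.5 dB.

-16.5 dB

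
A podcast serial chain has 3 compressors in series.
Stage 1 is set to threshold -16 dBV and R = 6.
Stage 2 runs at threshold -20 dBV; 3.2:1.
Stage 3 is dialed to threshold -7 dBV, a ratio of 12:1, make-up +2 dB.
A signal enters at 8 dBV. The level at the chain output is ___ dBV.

-15.5 dBV

Stage 1: overshoot 24 dB → 24/6 = 4 dB → -12 dBV.
Stage 2: overshoot 8 dB → 8/3.2 = 2.5 dB → -17.5 dBV.
Stage 3: -17.5 dBV is at or below the -7 dBV threshold — no compression; make-up brings it to -15.5 dBV.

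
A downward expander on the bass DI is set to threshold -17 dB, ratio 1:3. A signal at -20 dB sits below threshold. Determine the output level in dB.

-26 dB

The input is 3 dB below the -17 dB threshold.
A 1:3 expander multiplies undershoot by 3: 3 × 3 = 9 dB below threshold.
Output = -17 − 9 = -26 dB.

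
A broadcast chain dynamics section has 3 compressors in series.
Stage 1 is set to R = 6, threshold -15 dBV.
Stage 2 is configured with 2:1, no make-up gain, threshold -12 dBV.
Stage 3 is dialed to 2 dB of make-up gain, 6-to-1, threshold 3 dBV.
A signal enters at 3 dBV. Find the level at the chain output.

-10 dBV

Stage 1: overshoot 18 dB → 18/6 = 3 dB → -12 dBV.
Stage 2: -12 dBV ≤ -12 dBV, so stage 2 doesn't engage; output -12 dBV.
Stage 3: -12 dBV is at or below the 3 dBV threshold — no compression; make-up brings it to -10 dBV.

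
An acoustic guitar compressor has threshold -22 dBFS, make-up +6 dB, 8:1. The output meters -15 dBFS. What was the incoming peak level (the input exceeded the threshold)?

Remove make-up: -15 − 6 = -21 dBFS.
The compressed level sits -21 − (-22) = 1 dB over threshold.
Input overshoot = R × output overshoot = 8 dB → input = -22 + 8 = -14 dBFS.

-14 dBFS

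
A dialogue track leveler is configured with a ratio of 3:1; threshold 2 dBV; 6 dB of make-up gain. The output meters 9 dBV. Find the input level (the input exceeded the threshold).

5 dBV

Stripping the +6 dB make-up gives 3 dBV at the gain stage.
The compressed level sits 3 − 2 = 1 dB over threshold.
Before 3:1 compression the overshoot was 1 × 3 = 3 dB, so input = 2 + 3 = 5 dBV.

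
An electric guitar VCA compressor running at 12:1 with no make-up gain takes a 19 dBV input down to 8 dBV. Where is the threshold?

Input is 12 dB above T (since output overshoot × R = input overshoot: (8 − T)·12 = 19 − T gives T = 7 dBV).
Check: 7 + (19 − 7)/12 = 7 + 1 = 8 dBV. ✓

7 dBV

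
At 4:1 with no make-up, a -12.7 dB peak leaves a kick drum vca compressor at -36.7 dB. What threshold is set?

-44.7 dB

Let T be the threshold. Output overshoot = (input overshoot)/R, so -36.7 − T = (-12.7 − T)/4.
4·(-36.7 − T) = -12.7 − T → 3·T = -146.8 − (-12.7) = -134.1.
T = -134.1/3 = -44.7 dB.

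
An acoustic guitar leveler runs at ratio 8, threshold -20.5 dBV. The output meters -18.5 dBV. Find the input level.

-4.5 dBV

Post-compression overshoot = -18.5 − (-20.5) = 2 dB.
Before 8:1 compression the overshoot was 2 × 8 = 16 dB, so input = -20.5 + 16 = -4.5 dBV.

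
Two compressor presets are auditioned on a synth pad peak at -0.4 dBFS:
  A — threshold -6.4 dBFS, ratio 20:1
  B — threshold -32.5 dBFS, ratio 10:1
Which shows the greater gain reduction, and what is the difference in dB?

A: 6 dB over, compressed to 0.3 dB over, so 5.7 dB of GR.
B: 32.1 dB over, compressed to 3.21 dB over, so 28.89 dB of GR.
Difference: 23.19 dB in favour of B.

B, by 23.19 dB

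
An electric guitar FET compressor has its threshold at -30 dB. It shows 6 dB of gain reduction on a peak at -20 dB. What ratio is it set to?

Input overshoot = -20 − (-30) = 10 dB.
Output overshoot = 10 − 6 = 4 dB.
Ratio = input overshoot / output overshoot = 10 / 4 = 2.5.

2.5:1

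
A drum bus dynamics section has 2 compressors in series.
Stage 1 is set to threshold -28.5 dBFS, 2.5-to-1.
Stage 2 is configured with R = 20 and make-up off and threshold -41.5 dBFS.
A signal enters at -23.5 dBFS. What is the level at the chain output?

Stage 1: -23.5 dBFS is 5 dB over -28.5 dBFS; at 2.5:1 that becomes 2 dB over, giving -26.5 dBFS.
Stage 2: -26.5 dBFS is 15 dB over -41.5 dBFS; at 20:1 that becomes 0.75 dB over, giving -40.75 dBFS.

-40.75 dBFS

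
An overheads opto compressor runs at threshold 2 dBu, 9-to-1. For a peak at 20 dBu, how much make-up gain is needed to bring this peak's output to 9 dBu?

Without make-up, output = threshold + overshoot/9 = 2 + 2 = 4 dBu.
Gap to target: 5 dB.

5 dB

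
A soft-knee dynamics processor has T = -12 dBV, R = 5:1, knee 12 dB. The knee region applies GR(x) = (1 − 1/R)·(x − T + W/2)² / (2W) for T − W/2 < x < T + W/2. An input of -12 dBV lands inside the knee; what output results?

x − T + W/2 = -12 − (-12) + 6 = 6.
GR = (1 − 1/5) × 6² / 24 = 0.8 × 36 / 24 = 1.2 dB.
Output = -12 − 1.2 = -13.2 dBV.

-13.2 dBV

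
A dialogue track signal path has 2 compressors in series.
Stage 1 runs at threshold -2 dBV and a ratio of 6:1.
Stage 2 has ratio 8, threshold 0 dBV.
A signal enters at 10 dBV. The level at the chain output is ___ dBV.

Stage 1: 12 dB above -2 dBV, reduced 6:1 to 2 dB above → 0 dBV.
Stage 2: below threshold (0 ≤ 0); passes unchanged; output 0 dBV.

0 dBV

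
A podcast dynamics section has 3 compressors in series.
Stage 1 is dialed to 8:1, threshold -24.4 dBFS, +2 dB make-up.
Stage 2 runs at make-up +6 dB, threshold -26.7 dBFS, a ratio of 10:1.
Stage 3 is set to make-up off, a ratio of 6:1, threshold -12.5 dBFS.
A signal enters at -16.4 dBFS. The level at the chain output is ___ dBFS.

-20.17 dBFS

Stage 1: -16.4 dBFS is 8 dB over -24.4 dBFS; at 8:1 that becomes 1 dB over, giving -23.4 dBFS; +2 dB make-up → -21.4 dBFS.
Stage 2: 5.3 dB above -26.7 dBFS, reduced 10:1 to 0.53 dB above → -26.17 dBFS; +6 dB make-up → -20.17 dBFS.
Stage 3: -20.17 dBFS ≤ -12.5 dBFS, so stage 3 doesn't engage; output -20.17 dBFS.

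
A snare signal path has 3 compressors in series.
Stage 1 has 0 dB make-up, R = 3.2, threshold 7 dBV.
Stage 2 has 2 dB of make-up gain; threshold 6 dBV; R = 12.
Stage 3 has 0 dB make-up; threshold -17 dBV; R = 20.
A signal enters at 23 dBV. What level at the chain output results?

-15.725 dBV

Stage 1: overshoot 16 dB → 16/3.2 = 5 dB → 12 dBV.
Stage 2: 6 dB above 6 dBV, reduced 12:1 to 0.5 dB above → 6.5 dBV; +2 dB make-up → 8.5 dBV.
Stage 3: 8.5 dBV is 25.5 dB over -17 dBV; at 20:1 that becomes 1.275 dB over, giving -15.725 dBV.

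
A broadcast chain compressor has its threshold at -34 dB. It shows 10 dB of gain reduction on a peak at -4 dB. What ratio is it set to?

Input overshoot = -4 − (-34) = 30 dB.
Output overshoot = 30 − 10 = 20 dB.
Ratio = input overshoot / output overshoot = 30 / 20 = 1.5.

1.5:1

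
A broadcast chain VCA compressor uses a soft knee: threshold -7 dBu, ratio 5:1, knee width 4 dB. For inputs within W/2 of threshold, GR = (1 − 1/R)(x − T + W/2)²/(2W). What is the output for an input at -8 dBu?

-8.1 dBu

x − T + W/2 = -8 − (-7) + 2 = 1.
GR = (1 − 1/5) × 1² / 8 = 0.8 × 1 / 8 = 0.1 dB.
Output = -8 − 0.1 = -8.1 dBu.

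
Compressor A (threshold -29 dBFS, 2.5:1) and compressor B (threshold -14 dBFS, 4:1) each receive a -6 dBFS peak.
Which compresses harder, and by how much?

A: 23 dB over, compressed to 9.2 dB over, so 13.8 dB of GR.
B: 8 dB over, compressed to 2 dB over, so 6 dB of GR.
Difference: 7.8 dB in favour of A.

A, by 7.8 dB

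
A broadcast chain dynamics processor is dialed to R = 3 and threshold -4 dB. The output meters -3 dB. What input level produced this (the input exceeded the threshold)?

-1 dB

That's 1 dB above the -4 dB threshold.
Input overshoot = R × output overshoot = 3 dB → input = -4 + 3 = -1 dB.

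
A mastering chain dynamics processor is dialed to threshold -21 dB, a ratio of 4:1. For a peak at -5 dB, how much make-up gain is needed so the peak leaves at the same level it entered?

12 dB

Without make-up, output = threshold + overshoot/4 = -21 + 4 = -17 dB.
Gap to target: 12 dB.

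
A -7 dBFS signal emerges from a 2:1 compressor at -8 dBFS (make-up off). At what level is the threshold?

Gain reduction = -7 − (-8) = 1 dB; output overshoot = GR / (R − 1) = 1 / 1 = 1 dB.
Threshold = output − output overshoot = -8 − 1 = -9 dBFS.

-9 dBFS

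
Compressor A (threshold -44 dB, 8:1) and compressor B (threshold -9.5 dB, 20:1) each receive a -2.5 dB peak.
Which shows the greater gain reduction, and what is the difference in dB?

A: 41.5 dB over, compressed to 5.1875 dB over, so 36.3125 dB of GR.
B: 7 dB over, compressed to 0.35 dB over, so 6.65 dB of GR.
A reduces 29.6625 dB more.

A, by 29.6625 dB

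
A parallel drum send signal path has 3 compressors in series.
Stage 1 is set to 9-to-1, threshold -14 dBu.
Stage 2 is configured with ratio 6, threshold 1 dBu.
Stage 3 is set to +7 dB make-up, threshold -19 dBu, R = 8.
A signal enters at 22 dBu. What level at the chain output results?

Stage 1: 22 dBu is 36 dB over -14 dBu; at 9:1 that becomes 4 dB over, giving -10 dBu.
Stage 2: below threshold (-10 ≤ 1); passes unchanged; output -10 dBu.
Stage 3: -10 dBu is 9 dB over -19 dBu; at 8:1 that becomes 1.125 dB over, giving -17.875 dBu; +7 dB make-up → -10.875 dBu.

-10.875 dBu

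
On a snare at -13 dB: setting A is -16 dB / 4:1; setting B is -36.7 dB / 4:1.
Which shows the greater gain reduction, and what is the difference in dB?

A: 3 dB over, compressed to 0.75 dB over, so 2.25 dB of GR.
B: 23.7 dB over, compressed to 5.925 dB over, so 17.775 dB of GR.
B applies 15.525 dB more gain reduction.

B, by 15.525 dB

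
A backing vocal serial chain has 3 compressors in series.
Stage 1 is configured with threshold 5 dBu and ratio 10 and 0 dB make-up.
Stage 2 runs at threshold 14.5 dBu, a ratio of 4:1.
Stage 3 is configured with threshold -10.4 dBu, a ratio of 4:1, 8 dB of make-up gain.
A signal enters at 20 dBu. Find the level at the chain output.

Stage 1: 20 dBu is 15 dB over 5 dBu; at 10:1 that becomes 1.5 dB over, giving 6.5 dBu.
Stage 2: 6.5 dBu is at or below the 14.5 dBu threshold — no compression; output 6.5 dBu.
Stage 3: overshoot 16.9 dB → 16.9/4 = 4.225 dB → -6.175 dBu; +8 dB make-up → 1.825 dBu.

1.825 dBu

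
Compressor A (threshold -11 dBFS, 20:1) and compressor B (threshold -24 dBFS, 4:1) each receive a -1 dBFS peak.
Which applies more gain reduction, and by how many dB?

B, by 7.75 dB

A: overshoot 10 dB → output overshoot 0.5 dB → GR 9.5 dB.
B: overshoot 23 dB → output overshoot 5.75 dB → GR 17.25 dB.
Difference: 7.75 dB in favour of B.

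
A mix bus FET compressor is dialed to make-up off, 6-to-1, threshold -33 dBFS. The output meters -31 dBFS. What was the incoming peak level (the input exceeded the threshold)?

Post-compression overshoot = -31 − (-33) = 2 dB.
Input overshoot = R × output overshoot = 12 dB → input = -33 + 12 = -21 dBFS.

-21 dBFS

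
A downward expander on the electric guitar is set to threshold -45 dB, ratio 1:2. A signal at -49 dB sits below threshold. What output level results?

-53 dB

Undershoot = (-45) − (-49) = 4 dB.
At 1:2, that expands to 8 dB under threshold.
Output = -45 − 8 = -53 dB.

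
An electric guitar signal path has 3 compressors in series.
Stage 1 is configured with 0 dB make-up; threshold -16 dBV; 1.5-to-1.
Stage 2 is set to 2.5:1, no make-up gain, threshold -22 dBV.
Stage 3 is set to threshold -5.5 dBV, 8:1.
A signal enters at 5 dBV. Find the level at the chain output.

Stage 1: 5 dBV is 21 dB over -16 dBV; at 1.5:1 that becomes 14 dB over, giving -2 dBV.
Stage 2: overshoot 20 dB → 20/2.5 = 8 dB → -14 dBV.
Stage 3: -14 dBV is at or below the -5.5 dBV threshold — no compression; output -14 dBV.

-14 dBV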